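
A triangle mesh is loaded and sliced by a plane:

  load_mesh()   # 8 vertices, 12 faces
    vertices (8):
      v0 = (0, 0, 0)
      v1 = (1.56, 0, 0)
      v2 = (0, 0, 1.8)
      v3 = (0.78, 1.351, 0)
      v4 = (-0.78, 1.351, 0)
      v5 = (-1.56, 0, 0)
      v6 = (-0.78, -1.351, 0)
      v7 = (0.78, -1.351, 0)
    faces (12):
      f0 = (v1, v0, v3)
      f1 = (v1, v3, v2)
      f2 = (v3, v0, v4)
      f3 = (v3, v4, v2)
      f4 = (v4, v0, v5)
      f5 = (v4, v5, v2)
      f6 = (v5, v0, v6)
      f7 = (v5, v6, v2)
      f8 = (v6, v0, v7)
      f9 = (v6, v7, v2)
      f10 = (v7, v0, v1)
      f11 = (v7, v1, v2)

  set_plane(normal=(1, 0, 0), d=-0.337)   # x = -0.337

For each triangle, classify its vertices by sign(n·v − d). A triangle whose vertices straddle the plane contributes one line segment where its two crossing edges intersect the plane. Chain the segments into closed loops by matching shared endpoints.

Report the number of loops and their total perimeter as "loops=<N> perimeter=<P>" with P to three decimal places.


loops=1 perimeter=6.661

Straddling triangles (8 of 12):
  (v3,v0,v4) [++-] → (-0.337, 0.583701, 0)–(-0.337, 1.351, 0)  len=0.7673
  (v3,v4,v2) [+-+] → (-0.337, 1.351, 0)–(-0.337, 0.583701, 1.02231)  len=1.2782
  (v4,v0,v5) [-+-] → (-0.337, 0.583701, 0)–(-0.337, 0, 0)  len=0.5837
  (v4,v5,v2) [--+] → (-0.337, 0, 1.41115)–(-0.337, 0.583701, 1.02231)  len=0.7014
  (v5,v0,v6) [-+-] → (-0.337, 0, 0)–(-0.337, -0.583701, 0)  len=0.5837
  (v5,v6,v2) [--+] → (-0.337, -0.583701, 1.02231)–(-0.337, 0, 1.41115)  len=0.7014
  (v6,v0,v7) [-++] → (-0.337, -0.583701, 0)–(-0.337, -1.351, 0)  len=0.7673
  (v6,v7,v2) [-++] → (-0.337, -1.351, 0)–(-0.337, -0.583701, 1.02231)  len=1.2782

Chained into 1 loop(s):
  loop 1: 8 segments, perimeter = 6.6612
Total perimeter = 6.661


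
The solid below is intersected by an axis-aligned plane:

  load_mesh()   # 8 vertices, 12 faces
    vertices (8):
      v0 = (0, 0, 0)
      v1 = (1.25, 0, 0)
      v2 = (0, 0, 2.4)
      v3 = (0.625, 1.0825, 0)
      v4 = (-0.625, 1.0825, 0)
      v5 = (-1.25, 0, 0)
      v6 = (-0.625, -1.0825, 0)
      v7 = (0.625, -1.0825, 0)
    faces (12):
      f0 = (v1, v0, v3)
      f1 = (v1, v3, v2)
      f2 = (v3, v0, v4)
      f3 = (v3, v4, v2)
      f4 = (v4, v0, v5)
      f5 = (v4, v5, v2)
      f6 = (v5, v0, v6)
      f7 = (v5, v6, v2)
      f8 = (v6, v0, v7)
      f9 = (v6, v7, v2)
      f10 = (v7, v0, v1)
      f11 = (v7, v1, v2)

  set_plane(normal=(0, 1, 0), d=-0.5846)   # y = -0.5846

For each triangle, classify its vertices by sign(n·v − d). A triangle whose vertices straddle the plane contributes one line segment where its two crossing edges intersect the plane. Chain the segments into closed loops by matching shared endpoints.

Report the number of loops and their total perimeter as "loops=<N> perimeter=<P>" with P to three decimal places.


Straddling triangles (6 of 12):
  (v5,v0,v6) [++-] → (-0.337529, -0.5846, 0)–(-0.912471, -0.5846, 0)  len=0.5749
  (v5,v6,v2) [+-+] → (-0.912471, -0.5846, 0)–(-0.337529, -0.5846, 1.10389)  len=1.2446
  (v6,v0,v7) [-+-] → (-0.337529, -0.5846, 0)–(0.337529, -0.5846, 0)  len=0.6751
  (v6,v7,v2) [--+] → (0.337529, -0.5846, 1.10389)–(-0.337529, -0.5846, 1.10389)  len=0.6751
  (v7,v0,v1) [-++] → (0.337529, -0.5846, 0)–(0.912471, -0.5846, 0)  len=0.5749
  (v7,v1,v2) [-++] → (0.912471, -0.5846, 0)–(0.337529, -0.5846, 1.10389)  len=1.2446

Chained into 1 loop(s):
  loop 1: 6 segments, perimeter = 4.9893
Total perimeter = 4.989

loops=1 perimeter=4.989


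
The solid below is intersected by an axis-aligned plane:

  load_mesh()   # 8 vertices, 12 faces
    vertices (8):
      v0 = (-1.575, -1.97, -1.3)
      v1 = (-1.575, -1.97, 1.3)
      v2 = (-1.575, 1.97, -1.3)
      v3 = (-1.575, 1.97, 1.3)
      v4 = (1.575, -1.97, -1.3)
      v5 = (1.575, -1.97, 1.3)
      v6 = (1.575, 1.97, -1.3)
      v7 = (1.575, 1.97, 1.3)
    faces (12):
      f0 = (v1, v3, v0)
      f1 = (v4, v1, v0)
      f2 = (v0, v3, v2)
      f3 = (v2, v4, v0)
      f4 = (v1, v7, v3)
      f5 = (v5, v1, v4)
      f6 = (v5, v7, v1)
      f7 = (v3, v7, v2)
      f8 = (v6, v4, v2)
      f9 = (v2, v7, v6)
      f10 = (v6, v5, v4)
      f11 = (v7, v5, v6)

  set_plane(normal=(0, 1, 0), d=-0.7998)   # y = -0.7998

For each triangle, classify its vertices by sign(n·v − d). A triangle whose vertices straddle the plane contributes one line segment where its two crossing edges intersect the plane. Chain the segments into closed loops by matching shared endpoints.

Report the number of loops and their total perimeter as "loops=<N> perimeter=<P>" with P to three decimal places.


Straddling triangles (8 of 12):
  (v1,v3,v0) [-+-] → (-1.575, -0.7998, 1.3)–(-1.575, -0.7998, -0.527787)  len=1.8278
  (v0,v3,v2) [-++] → (-1.575, -0.7998, -0.527787)–(-1.575, -0.7998, -1.3)  len=0.7722
  (v2,v4,v0) [+--] → (0.639434, -0.7998, -1.3)–(-1.575, -0.7998, -1.3)  len=2.2144
  (v1,v7,v3) [-++] → (-0.639434, -0.7998, 1.3)–(-1.575, -0.7998, 1.3)  len=0.9356
  (v5,v7,v1) [-+-] → (1.575, -0.7998, 1.3)–(-0.639434, -0.7998, 1.3)  len=2.2144
  (v6,v4,v2) [+-+] → (1.575, -0.7998, -1.3)–(0.639434, -0.7998, -1.3)  len=0.9356
  (v6,v5,v4) [+--] → (1.575, -0.7998, 0.527787)–(1.575, -0.7998, -1.3)  len=1.8278
  (v7,v5,v6) [+-+] → (1.575, -0.7998, 1.3)–(1.575, -0.7998, 0.527787)  len=0.7722

Chained into 1 loop(s):
  loop 1: 8 segments, perimeter = 11.5000
Total perimeter = 11.500

loops=1 perimeter=11.500


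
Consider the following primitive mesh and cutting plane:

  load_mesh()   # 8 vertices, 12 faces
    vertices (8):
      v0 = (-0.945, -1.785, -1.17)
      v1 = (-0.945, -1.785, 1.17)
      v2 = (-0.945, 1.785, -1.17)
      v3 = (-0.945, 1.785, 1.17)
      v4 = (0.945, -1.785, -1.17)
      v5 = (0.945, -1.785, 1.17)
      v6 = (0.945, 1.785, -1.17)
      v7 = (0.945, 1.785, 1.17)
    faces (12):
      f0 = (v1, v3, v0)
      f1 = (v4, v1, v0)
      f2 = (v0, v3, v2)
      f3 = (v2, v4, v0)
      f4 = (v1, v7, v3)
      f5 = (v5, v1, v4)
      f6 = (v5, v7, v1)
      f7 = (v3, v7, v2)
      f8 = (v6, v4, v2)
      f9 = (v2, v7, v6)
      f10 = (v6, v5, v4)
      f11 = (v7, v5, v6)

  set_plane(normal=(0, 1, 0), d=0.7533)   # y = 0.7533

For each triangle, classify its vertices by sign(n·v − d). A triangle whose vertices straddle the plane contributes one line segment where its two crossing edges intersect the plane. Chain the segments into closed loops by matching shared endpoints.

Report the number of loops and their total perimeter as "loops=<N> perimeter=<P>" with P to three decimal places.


Straddling triangles (8 of 12):
  (v1,v3,v0) [-+-] → (-0.945, 0.7533, 1.17)–(-0.945, 0.7533, 0.49376)  len=0.6762
  (v0,v3,v2) [-++] → (-0.945, 0.7533, 0.49376)–(-0.945, 0.7533, -1.17)  len=1.6638
  (v2,v4,v0) [+--] → (-0.398806, 0.7533, -1.17)–(-0.945, 0.7533, -1.17)  len=0.5462
  (v1,v7,v3) [-++] → (0.398806, 0.7533, 1.17)–(-0.945, 0.7533, 1.17)  len=1.3438
  (v5,v7,v1) [-+-] → (0.945, 0.7533, 1.17)–(0.398806, 0.7533, 1.17)  len=0.5462
  (v6,v4,v2) [+-+] → (0.945, 0.7533, -1.17)–(-0.398806, 0.7533, -1.17)  len=1.3438
  (v6,v5,v4) [+--] → (0.945, 0.7533, -0.49376)–(0.945, 0.7533, -1.17)  len=0.6762
  (v7,v5,v6) [+-+] → (0.945, 0.7533, 1.17)–(0.945, 0.7533, -0.49376)  len=1.6638

Chained into 1 loop(s):
  loop 1: 8 segments, perimeter = 8.4600
Total perimeter = 8.460

loops=1 perimeter=8.460


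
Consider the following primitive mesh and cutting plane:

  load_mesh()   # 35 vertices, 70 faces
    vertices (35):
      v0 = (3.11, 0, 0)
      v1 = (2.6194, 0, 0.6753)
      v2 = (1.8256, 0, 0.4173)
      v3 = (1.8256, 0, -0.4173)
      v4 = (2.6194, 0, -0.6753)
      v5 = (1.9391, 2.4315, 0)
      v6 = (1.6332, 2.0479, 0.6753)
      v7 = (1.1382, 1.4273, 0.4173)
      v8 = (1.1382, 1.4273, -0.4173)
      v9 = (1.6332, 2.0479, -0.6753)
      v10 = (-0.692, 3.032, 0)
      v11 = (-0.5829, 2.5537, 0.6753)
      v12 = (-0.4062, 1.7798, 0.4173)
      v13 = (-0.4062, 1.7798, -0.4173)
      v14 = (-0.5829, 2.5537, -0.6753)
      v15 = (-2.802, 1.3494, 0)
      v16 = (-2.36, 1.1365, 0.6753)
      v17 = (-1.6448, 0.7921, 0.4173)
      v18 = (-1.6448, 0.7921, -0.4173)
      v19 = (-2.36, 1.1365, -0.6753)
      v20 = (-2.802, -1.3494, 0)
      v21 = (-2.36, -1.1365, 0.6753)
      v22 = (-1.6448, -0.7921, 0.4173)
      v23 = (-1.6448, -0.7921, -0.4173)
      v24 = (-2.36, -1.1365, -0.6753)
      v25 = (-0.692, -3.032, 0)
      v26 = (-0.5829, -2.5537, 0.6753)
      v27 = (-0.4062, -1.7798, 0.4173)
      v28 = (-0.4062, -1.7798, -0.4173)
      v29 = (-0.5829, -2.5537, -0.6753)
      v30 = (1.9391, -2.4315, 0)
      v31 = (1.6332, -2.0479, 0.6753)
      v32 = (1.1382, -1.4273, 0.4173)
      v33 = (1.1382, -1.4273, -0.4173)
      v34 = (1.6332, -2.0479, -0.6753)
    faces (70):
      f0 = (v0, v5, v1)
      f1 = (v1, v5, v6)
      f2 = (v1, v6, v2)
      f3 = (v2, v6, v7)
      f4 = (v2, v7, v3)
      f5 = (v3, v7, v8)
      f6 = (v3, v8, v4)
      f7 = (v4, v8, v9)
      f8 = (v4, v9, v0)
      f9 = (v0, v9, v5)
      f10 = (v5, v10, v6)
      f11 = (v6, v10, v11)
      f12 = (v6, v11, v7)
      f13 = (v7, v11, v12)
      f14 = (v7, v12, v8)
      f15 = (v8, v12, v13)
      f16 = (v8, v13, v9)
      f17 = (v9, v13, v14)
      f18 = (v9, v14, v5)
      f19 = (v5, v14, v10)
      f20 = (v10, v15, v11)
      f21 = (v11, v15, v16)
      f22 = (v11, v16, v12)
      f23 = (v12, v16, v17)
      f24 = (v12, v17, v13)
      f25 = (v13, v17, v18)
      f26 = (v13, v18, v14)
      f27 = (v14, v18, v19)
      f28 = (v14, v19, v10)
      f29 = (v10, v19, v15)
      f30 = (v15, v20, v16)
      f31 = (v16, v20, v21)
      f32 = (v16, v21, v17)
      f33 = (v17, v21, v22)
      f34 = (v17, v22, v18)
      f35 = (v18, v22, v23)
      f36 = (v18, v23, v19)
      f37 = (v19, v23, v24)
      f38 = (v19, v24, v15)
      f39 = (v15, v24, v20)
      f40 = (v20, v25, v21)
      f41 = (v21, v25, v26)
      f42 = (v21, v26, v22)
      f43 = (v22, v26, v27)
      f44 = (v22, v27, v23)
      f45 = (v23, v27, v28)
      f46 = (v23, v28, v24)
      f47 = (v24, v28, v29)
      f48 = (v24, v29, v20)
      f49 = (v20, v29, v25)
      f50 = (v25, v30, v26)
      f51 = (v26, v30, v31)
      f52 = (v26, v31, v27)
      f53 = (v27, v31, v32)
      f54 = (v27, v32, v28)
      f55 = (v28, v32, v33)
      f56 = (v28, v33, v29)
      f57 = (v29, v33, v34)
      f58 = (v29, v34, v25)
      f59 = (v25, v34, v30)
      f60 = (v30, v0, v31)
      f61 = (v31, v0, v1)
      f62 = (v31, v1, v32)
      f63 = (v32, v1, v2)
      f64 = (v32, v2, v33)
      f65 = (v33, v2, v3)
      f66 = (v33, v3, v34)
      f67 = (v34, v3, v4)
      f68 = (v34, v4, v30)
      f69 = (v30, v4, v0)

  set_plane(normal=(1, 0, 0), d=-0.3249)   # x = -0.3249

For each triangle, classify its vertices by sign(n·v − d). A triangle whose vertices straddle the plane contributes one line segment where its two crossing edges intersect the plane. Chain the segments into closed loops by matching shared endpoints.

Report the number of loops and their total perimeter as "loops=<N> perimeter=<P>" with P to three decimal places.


Straddling triangles (20 of 70):
  (v5,v10,v6) [+-+] → (-0.3249, 2.94822, 0)–(-0.3249, 2.87663, 0.106616)  len=0.1284
  (v6,v10,v11) [+--] → (-0.3249, 2.87663, 0.106616)–(-0.3249, 2.49481, 0.6753)  len=0.6850
  (v6,v11,v7) [+-+] → (-0.3249, 2.49481, 0.6753)–(-0.3249, 2.38485, 0.636625)  len=0.1166
  (v7,v11,v12) [+--] → (-0.3249, 2.38485, 0.636625)–(-0.3249, 1.76124, 0.4173)  len=0.6610
  (v7,v12,v8) [+-+] → (-0.3249, 1.76124, 0.4173)–(-0.3249, 1.76124, 0.373365)  len=0.0439
  (v8,v12,v13) [+--] → (-0.3249, 1.76124, 0.373365)–(-0.3249, 1.76124, -0.4173)  len=0.7907
  (v8,v13,v9) [+-+] → (-0.3249, 1.76124, -0.4173)–(-0.3249, 1.79049, -0.427585)  len=0.0310
  (v9,v13,v14) [+--] → (-0.3249, 1.79049, -0.427585)–(-0.3249, 2.49481, -0.6753)  len=0.7466
  (v9,v14,v5) [+-+] → (-0.3249, 2.49481, -0.6753)–(-0.3249, 2.5412, -0.606217)  len=0.0832
  (v5,v14,v10) [+--] → (-0.3249, 2.5412, -0.606217)–(-0.3249, 2.94822, 0)  len=0.7302
  (v25,v30,v26) [-+-] → (-0.3249, -2.94822, 0)–(-0.3249, -2.5412, 0.606217)  len=0.7302
  (v26,v30,v31) [-++] → (-0.3249, -2.5412, 0.606217)–(-0.3249, -2.49481, 0.6753)  len=0.0832
  (v26,v31,v27) [-+-] → (-0.3249, -2.49481, 0.6753)–(-0.3249, -1.79049, 0.427585)  len=0.7466
  (v27,v31,v32) [-++] → (-0.3249, -1.79049, 0.427585)–(-0.3249, -1.76124, 0.4173)  len=0.0310
  (v27,v32,v28) [-+-] → (-0.3249, -1.76124, 0.4173)–(-0.3249, -1.76124, -0.373365)  len=0.7907
  (v28,v32,v33) [-++] → (-0.3249, -1.76124, -0.373365)–(-0.3249, -1.76124, -0.4173)  len=0.0439
  (v28,v33,v29) [-+-] → (-0.3249, -1.76124, -0.4173)–(-0.3249, -2.38485, -0.636625)  len=0.6610
  (v29,v33,v34) [-++] → (-0.3249, -2.38485, -0.636625)–(-0.3249, -2.49481, -0.6753)  len=0.1166
  (v29,v34,v25) [-+-] → (-0.3249, -2.49481, -0.6753)–(-0.3249, -2.87663, -0.106616)  len=0.6850
  (v25,v34,v30) [-++] → (-0.3249, -2.87663, -0.106616)–(-0.3249, -2.94822, 0)  len=0.1284

Chained into 2 loop(s):
  loop 1: 10 segments, perimeter = 4.0166
  loop 2: 10 segments, perimeter = 4.0166
Total perimeter = 8.033

loops=2 perimeter=8.033


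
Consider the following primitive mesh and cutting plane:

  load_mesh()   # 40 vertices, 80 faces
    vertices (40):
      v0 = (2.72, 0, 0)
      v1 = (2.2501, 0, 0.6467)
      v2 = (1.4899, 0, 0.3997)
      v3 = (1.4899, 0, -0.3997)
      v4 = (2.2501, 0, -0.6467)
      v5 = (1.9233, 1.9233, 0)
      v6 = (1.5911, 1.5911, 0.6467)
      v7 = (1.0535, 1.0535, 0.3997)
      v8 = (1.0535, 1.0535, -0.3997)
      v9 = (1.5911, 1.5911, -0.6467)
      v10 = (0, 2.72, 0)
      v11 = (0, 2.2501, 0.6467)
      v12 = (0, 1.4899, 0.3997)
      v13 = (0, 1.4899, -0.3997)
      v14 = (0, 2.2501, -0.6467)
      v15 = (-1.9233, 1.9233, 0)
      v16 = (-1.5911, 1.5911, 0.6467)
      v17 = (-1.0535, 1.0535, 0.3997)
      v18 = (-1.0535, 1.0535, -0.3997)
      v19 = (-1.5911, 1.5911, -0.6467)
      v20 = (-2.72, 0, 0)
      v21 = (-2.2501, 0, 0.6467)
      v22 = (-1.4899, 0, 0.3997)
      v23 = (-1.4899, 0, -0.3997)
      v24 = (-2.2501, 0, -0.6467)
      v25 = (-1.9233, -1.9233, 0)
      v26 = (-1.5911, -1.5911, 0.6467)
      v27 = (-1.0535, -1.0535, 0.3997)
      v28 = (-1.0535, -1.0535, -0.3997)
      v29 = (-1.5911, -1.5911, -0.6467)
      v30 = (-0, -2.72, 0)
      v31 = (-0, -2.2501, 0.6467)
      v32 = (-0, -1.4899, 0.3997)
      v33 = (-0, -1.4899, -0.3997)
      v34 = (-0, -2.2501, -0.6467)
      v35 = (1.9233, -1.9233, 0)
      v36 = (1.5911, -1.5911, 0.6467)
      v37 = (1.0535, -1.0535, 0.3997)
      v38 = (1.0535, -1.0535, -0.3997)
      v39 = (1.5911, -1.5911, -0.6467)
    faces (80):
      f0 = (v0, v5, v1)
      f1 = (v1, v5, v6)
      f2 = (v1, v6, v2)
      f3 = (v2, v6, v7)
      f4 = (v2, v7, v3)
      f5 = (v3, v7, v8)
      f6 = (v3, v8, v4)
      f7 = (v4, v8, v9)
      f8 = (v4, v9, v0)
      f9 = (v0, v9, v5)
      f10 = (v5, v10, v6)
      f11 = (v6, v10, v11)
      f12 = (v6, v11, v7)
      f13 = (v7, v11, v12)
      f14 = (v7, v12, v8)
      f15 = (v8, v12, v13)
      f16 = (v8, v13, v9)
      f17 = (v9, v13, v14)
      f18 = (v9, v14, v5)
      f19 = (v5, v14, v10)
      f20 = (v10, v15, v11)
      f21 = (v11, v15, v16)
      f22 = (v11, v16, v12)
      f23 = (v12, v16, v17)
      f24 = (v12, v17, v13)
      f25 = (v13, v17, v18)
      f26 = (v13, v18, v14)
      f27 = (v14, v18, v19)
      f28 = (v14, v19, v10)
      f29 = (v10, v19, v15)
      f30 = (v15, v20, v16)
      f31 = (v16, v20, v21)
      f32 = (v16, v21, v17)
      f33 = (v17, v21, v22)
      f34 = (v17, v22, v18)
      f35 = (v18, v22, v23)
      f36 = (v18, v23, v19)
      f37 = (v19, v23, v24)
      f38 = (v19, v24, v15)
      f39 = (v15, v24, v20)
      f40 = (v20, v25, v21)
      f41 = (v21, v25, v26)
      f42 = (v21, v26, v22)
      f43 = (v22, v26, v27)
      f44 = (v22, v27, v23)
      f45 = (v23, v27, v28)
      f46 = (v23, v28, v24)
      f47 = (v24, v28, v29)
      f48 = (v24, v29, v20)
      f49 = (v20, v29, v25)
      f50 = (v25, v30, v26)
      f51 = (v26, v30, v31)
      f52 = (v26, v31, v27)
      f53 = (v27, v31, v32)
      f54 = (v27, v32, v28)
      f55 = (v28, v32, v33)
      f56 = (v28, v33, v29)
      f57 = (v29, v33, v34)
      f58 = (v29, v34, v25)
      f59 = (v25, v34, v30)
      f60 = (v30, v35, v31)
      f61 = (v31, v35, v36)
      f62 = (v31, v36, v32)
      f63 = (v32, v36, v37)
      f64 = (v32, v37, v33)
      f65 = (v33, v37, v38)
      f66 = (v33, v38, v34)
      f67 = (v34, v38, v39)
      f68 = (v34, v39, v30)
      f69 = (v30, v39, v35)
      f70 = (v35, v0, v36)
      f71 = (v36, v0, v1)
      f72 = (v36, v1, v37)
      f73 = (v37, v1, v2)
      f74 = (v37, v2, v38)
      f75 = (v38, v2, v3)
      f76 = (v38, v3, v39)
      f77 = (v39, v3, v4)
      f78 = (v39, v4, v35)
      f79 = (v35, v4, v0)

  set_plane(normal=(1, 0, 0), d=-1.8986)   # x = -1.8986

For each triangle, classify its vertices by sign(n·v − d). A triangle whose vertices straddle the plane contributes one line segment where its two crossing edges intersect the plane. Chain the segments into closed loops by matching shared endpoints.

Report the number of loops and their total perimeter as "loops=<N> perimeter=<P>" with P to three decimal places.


Straddling triangles (18 of 80):
  (v10,v15,v11) [+-+] → (-1.8986, 1.93353, 0)–(-1.8986, 1.9275, 0.00830525)  len=0.0103
  (v11,v15,v16) [+-+] → (-1.8986, 1.9275, 0.00830525)–(-1.8986, 1.8986, 0.048084)  len=0.0492
  (v10,v19,v15) [++-] → (-1.8986, 1.8986, -0.048084)–(-1.8986, 1.93353, 0)  len=0.0594
  (v15,v20,v16) [--+] → (-1.8986, 1.1577, 0.470546)–(-1.8986, 1.8986, 0.048084)  len=0.8529
  (v16,v20,v21) [+--] → (-1.8986, 1.1577, 0.470546)–(-1.8986, 0.848667, 0.6467)  len=0.3557
  (v16,v21,v17) [+-+] → (-1.8986, 0.848667, 0.6467)–(-1.8986, 0.309465, 0.574144)  len=0.5441
  (v17,v21,v22) [+-+] → (-1.8986, 0.309465, 0.574144)–(-1.8986, 0, 0.532493)  len=0.3123
  (v19,v23,v24) [++-] → (-1.8986, 0, -0.532493)–(-1.8986, 0.848667, -0.6467)  len=0.8563
  (v19,v24,v15) [+--] → (-1.8986, 0.848667, -0.6467)–(-1.8986, 1.8986, -0.048084)  len=1.2086
  (v21,v25,v26) [--+] → (-1.8986, -1.8986, 0.048084)–(-1.8986, -0.848667, 0.6467)  len=1.2086
  (v21,v26,v22) [-++] → (-1.8986, -0.848667, 0.6467)–(-1.8986, 0, 0.532493)  len=0.8563
  (v23,v28,v24) [++-] → (-1.8986, -0.309465, -0.574144)–(-1.8986, 0, -0.532493)  len=0.3123
  (v24,v28,v29) [-++] → (-1.8986, -0.309465, -0.574144)–(-1.8986, -0.848667, -0.6467)  len=0.5441
  (v24,v29,v20) [-+-] → (-1.8986, -0.848667, -0.6467)–(-1.8986, -1.1577, -0.470546)  len=0.3557
  (v20,v29,v25) [-+-] → (-1.8986, -1.1577, -0.470546)–(-1.8986, -1.8986, -0.048084)  len=0.8529
  (v25,v30,v26) [-++] → (-1.8986, -1.93353, 0)–(-1.8986, -1.8986, 0.048084)  len=0.0594
  (v29,v34,v25) [++-] → (-1.8986, -1.9275, -0.00830525)–(-1.8986, -1.8986, -0.048084)  len=0.0492
  (v25,v34,v30) [-++] → (-1.8986, -1.9275, -0.00830525)–(-1.8986, -1.93353, 0)  len=0.0103

Chained into 1 loop(s):
  loop 1: 18 segments, perimeter = 8.4974
Total perimeter = 8.497

loops=1 perimeter=8.497


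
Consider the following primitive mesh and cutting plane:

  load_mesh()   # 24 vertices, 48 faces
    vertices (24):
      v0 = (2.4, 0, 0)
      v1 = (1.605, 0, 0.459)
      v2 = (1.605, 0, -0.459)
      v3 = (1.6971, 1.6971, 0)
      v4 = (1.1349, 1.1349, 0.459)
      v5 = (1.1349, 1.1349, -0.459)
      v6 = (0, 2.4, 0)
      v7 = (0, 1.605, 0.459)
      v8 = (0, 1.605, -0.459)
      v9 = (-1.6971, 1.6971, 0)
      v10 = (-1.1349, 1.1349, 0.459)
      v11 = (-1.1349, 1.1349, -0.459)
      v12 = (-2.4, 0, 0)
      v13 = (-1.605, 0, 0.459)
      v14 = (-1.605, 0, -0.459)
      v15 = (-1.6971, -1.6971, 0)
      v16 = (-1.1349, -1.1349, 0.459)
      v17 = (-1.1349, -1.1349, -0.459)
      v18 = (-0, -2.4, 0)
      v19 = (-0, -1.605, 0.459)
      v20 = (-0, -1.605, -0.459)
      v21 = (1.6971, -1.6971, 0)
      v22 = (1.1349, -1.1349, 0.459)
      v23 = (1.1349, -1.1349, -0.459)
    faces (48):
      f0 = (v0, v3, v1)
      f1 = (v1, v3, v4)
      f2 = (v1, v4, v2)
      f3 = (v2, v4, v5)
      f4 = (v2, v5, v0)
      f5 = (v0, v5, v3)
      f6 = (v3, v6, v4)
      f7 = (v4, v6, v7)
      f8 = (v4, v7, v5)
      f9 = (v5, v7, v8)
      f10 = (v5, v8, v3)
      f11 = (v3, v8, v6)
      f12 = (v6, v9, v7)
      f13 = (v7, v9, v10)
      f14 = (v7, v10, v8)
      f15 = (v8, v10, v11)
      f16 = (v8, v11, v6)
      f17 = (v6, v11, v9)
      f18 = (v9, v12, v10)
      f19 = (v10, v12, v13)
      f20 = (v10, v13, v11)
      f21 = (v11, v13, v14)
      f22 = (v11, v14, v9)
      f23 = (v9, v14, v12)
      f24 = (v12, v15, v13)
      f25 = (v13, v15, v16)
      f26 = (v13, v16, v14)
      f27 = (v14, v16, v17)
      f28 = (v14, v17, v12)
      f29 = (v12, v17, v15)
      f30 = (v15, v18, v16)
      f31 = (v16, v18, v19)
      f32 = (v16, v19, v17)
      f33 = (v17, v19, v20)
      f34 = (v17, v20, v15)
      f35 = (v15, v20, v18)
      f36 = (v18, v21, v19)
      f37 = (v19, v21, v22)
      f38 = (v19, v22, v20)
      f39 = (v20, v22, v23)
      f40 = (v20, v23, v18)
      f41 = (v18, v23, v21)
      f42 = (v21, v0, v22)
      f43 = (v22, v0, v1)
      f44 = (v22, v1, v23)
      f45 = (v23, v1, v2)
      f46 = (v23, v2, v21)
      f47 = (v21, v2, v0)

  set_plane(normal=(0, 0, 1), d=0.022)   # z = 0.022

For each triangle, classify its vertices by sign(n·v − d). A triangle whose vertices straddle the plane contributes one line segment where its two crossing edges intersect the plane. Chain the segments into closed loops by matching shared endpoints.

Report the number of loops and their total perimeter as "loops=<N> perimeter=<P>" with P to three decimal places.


Straddling triangles (32 of 48):
  (v0,v3,v1) [--+] → (1.69269, 1.61576, 0.022)–(2.3619, 0, 0.022)  len=1.7489
  (v1,v3,v4) [+-+] → (1.69269, 1.61576, 0.022)–(1.67015, 1.67015, 0.022)  len=0.0589
  (v1,v4,v2) [++-] → (1.35868, 0.594648, 0.022)–(1.605, 0, 0.022)  len=0.6436
  (v2,v4,v5) [-+-] → (1.35868, 0.594648, 0.022)–(1.1349, 1.1349, 0.022)  len=0.5848
  (v3,v6,v4) [--+] → (0.0543961, 2.33936, 0.022)–(1.67015, 1.67015, 0.022)  len=1.7489
  (v4,v6,v7) [+-+] → (0.0543961, 2.33936, 0.022)–(0, 2.3619, 0.022)  len=0.0589
  (v4,v7,v5) [++-] → (0.540252, 1.38122, 0.022)–(1.1349, 1.1349, 0.022)  len=0.6436
  (v5,v7,v8) [-+-] → (0.540252, 1.38122, 0.022)–(0, 1.605, 0.022)  len=0.5848
  (v6,v9,v7) [--+] → (-1.61576, 1.69269, 0.022)–(0, 2.3619, 0.022)  len=1.7489
  (v7,v9,v10) [+-+] → (-1.61576, 1.69269, 0.022)–(-1.67015, 1.67015, 0.022)  len=0.0589
  (v7,v10,v8) [++-] → (-0.594648, 1.35868, 0.022)–(0, 1.605, 0.022)  len=0.6436
  (v8,v10,v11) [-+-] → (-0.594648, 1.35868, 0.022)–(-1.1349, 1.1349, 0.022)  len=0.5848
  (v9,v12,v10) [--+] → (-2.33936, 0.0543961, 0.022)–(-1.67015, 1.67015, 0.022)  len=1.7489
  (v10,v12,v13) [+-+] → (-2.33936, 0.0543961, 0.022)–(-2.3619, 0, 0.022)  len=0.0589
  (v10,v13,v11) [++-] → (-1.38122, 0.540252, 0.022)–(-1.1349, 1.1349, 0.022)  len=0.6436
  (v11,v13,v14) [-+-] → (-1.38122, 0.540252, 0.022)–(-1.605, 0, 0.022)  len=0.5848
  (v12,v15,v13) [--+] → (-1.69269, -1.61576, 0.022)–(-2.3619, 0, 0.022)  len=1.7489
  (v13,v15,v16) [+-+] → (-1.69269, -1.61576, 0.022)–(-1.67015, -1.67015, 0.022)  len=0.0589
  (v13,v16,v14) [++-] → (-1.35868, -0.594648, 0.022)–(-1.605, 0, 0.022)  len=0.6436
  (v14,v16,v17) [-+-] → (-1.35868, -0.594648, 0.022)–(-1.1349, -1.1349, 0.022)  len=0.5848
  (v15,v18,v16) [--+] → (-0.0543961, -2.33936, 0.022)–(-1.67015, -1.67015, 0.022)  len=1.7489
  (v16,v18,v19) [+-+] → (-0.0543961, -2.33936, 0.022)–(0, -2.3619, 0.022)  len=0.0589
  (v16,v19,v17) [++-] → (-0.540252, -1.38122, 0.022)–(-1.1349, -1.1349, 0.022)  len=0.6436
  (v17,v19,v20) [-+-] → (-0.540252, -1.38122, 0.022)–(0, -1.605, 0.022)  len=0.5848
  (v18,v21,v19) [--+] → (1.61576, -1.69269, 0.022)–(0, -2.3619, 0.022)  len=1.7489
  (v19,v21,v22) [+-+] → (1.61576, -1.69269, 0.022)–(1.67015, -1.67015, 0.022)  len=0.0589
  (v19,v22,v20) [++-] → (0.594648, -1.35868, 0.022)–(0, -1.605, 0.022)  len=0.6436
  (v20,v22,v23) [-+-] → (0.594648, -1.35868, 0.022)–(1.1349, -1.1349, 0.022)  len=0.5848
  (v21,v0,v22) [--+] → (2.33936, -0.0543961, 0.022)–(1.67015, -1.67015, 0.022)  len=1.7489
  (v22,v0,v1) [+-+] → (2.33936, -0.0543961, 0.022)–(2.3619, 0, 0.022)  len=0.0589
  (v22,v1,v23) [++-] → (1.38122, -0.540252, 0.022)–(1.1349, -1.1349, 0.022)  len=0.6436
  (v23,v1,v2) [-+-] → (1.38122, -0.540252, 0.022)–(1.605, 0, 0.022)  len=0.5848

Chained into 2 loop(s):
  loop 1: 16 segments, perimeter = 14.4619
  loop 2: 16 segments, perimeter = 9.8273
Total perimeter = 24.289

loops=2 perimeter=24.289


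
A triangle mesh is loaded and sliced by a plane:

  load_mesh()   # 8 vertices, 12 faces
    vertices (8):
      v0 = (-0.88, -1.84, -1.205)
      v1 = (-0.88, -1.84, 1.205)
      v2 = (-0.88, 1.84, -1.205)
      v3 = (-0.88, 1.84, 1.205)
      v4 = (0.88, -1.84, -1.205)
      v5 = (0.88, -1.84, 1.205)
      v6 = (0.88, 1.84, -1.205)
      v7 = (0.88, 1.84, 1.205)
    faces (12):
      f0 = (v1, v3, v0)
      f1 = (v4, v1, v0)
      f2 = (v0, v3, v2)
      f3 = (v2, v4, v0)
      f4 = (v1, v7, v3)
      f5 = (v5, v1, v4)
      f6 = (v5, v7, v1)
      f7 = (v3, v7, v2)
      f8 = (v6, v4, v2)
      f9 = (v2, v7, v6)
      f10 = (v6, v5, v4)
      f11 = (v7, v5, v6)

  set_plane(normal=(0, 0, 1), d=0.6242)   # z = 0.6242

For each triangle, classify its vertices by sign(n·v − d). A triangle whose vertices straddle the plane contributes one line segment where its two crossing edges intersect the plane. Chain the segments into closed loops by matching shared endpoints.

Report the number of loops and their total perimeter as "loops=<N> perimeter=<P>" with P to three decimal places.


loops=1 perimeter=10.880

Straddling triangles (8 of 12):
  (v1,v3,v0) [++-] → (-0.88, 0.953135, 0.6242)–(-0.88, -1.84, 0.6242)  len=2.7931
  (v4,v1,v0) [-+-] → (-0.455847, -1.84, 0.6242)–(-0.88, -1.84, 0.6242)  len=0.4242
  (v0,v3,v2) [-+-] → (-0.88, 0.953135, 0.6242)–(-0.88, 1.84, 0.6242)  len=0.8869
  (v5,v1,v4) [++-] → (-0.455847, -1.84, 0.6242)–(0.88, -1.84, 0.6242)  len=1.3358
  (v3,v7,v2) [++-] → (0.455847, 1.84, 0.6242)–(-0.88, 1.84, 0.6242)  len=1.3358
  (v2,v7,v6) [-+-] → (0.455847, 1.84, 0.6242)–(0.88, 1.84, 0.6242)  len=0.4242
  (v6,v5,v4) [-+-] → (0.88, -0.953135, 0.6242)–(0.88, -1.84, 0.6242)  len=0.8869
  (v7,v5,v6) [++-] → (0.88, -0.953135, 0.6242)–(0.88, 1.84, 0.6242)  len=2.7931

Chained into 1 loop(s):
  loop 1: 8 segments, perimeter = 10.8800
Total perimeter = 10.880


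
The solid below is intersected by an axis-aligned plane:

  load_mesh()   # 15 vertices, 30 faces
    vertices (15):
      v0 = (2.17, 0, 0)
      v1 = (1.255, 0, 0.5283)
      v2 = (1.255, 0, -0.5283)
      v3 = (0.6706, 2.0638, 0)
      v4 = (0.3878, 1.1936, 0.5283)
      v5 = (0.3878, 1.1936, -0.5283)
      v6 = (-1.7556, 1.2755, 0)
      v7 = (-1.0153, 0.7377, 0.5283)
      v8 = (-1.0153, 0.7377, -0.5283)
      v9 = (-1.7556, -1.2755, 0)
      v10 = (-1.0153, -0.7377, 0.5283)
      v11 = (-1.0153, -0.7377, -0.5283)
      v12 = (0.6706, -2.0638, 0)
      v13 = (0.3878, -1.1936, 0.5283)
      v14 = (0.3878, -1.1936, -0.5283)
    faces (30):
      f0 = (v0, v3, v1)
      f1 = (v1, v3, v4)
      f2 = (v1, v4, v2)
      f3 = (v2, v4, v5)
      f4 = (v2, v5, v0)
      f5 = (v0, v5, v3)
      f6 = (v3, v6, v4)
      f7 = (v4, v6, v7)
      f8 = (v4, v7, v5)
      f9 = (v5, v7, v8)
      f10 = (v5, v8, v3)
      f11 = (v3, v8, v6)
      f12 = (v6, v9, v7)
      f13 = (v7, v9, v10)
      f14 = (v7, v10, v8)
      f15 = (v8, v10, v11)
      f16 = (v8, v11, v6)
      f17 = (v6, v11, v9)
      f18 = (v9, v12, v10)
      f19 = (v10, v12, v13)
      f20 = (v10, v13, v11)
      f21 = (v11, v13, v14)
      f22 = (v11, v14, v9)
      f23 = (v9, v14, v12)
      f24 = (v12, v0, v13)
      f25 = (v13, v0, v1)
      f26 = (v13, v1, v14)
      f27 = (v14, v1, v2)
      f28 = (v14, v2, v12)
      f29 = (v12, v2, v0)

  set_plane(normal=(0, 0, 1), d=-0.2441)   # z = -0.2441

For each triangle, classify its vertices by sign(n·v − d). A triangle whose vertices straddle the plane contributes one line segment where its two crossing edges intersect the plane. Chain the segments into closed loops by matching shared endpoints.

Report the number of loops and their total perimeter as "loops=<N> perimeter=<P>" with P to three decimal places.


Straddling triangles (20 of 30):
  (v1,v4,v2) [++-] → (1.02174, 0.32105, -0.2441)–(1.255, 0, -0.2441)  len=0.3968
  (v2,v4,v5) [-+-] → (1.02174, 0.32105, -0.2441)–(0.3878, 1.1936, -0.2441)  len=1.0785
  (v2,v5,v0) [--+] → (1.34654, 0.551501, -0.2441)–(1.74723, 0, -0.2441)  len=0.6817
  (v0,v5,v3) [+-+] → (1.34654, 0.551501, -0.2441)–(0.539933, 1.66173, -0.2441)  len=1.3723
  (v4,v7,v5) [++-] → (0.0103998, 1.07097, -0.2441)–(0.3878, 1.1936, -0.2441)  len=0.3968
  (v5,v7,v8) [-+-] → (0.0103998, 1.07097, -0.2441)–(-1.0153, 0.7377, -0.2441)  len=1.0785
  (v5,v8,v3) [--+] → (-0.108367, 1.45108, -0.2441)–(0.539933, 1.66173, -0.2441)  len=0.6817
  (v3,v8,v6) [+-+] → (-0.108367, 1.45108, -0.2441)–(-1.41355, 1.02701, -0.2441)  len=1.3723
  (v7,v10,v8) [++-] → (-1.0153, 0.340853, -0.2441)–(-1.0153, 0.7377, -0.2441)  len=0.3968
  (v8,v10,v11) [-+-] → (-1.0153, 0.340853, -0.2441)–(-1.0153, -0.7377, -0.2441)  len=1.0786
  (v8,v11,v6) [--+] → (-1.41355, 0.345305, -0.2441)–(-1.41355, 1.02701, -0.2441)  len=0.6817
  (v6,v11,v9) [+-+] → (-1.41355, 0.345305, -0.2441)–(-1.41355, -1.02701, -0.2441)  len=1.3723
  (v10,v13,v11) [++-] → (-0.6379, -0.860326, -0.2441)–(-1.0153, -0.7377, -0.2441)  len=0.3968
  (v11,v13,v14) [-+-] → (-0.6379, -0.860326, -0.2441)–(0.3878, -1.1936, -0.2441)  len=1.0785
  (v11,v14,v9) [--+] → (-0.765246, -1.23766, -0.2441)–(-1.41355, -1.02701, -0.2441)  len=0.6817
  (v9,v14,v12) [+-+] → (-0.765246, -1.23766, -0.2441)–(0.539933, -1.66173, -0.2441)  len=1.3723
  (v13,v1,v14) [++-] → (0.621056, -0.87255, -0.2441)–(0.3878, -1.1936, -0.2441)  len=0.3968
  (v14,v1,v2) [-+-] → (0.621056, -0.87255, -0.2441)–(1.255, 0, -0.2441)  len=1.0785
  (v14,v2,v12) [--+] → (0.940621, -1.11023, -0.2441)–(0.539933, -1.66173, -0.2441)  len=0.6817
  (v12,v2,v0) [+-+] → (0.940621, -1.11023, -0.2441)–(1.74723, 0, -0.2441)  len=1.3723

Chained into 2 loop(s):
  loop 1: 10 segments, perimeter = 7.3768
  loop 2: 10 segments, perimeter = 10.2700
Total perimeter = 17.647

loops=2 perimeter=17.647


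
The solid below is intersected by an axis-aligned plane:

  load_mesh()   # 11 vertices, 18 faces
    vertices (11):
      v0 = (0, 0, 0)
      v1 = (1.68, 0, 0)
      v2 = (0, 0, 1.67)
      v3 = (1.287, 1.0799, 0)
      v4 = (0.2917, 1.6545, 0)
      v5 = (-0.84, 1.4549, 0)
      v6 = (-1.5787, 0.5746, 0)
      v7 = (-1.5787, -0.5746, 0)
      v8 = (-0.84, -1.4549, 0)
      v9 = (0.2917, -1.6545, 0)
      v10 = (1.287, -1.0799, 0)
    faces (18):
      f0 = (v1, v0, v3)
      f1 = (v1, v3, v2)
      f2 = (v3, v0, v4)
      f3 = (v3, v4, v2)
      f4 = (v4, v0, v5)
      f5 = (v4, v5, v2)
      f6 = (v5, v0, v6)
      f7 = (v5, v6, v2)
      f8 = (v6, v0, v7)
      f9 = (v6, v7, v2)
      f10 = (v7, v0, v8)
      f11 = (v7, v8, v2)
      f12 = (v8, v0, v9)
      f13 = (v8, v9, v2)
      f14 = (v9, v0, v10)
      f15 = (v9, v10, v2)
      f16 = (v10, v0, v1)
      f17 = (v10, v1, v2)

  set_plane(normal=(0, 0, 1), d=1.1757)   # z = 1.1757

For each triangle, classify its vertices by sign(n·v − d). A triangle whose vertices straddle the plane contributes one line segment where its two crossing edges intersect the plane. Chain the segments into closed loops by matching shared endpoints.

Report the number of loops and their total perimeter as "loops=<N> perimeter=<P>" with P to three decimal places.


Straddling triangles (9 of 18):
  (v1,v3,v2) [--+] → (0.380937, 0.319637, 1.1757)–(0.49726, 0, 1.1757)  len=0.3401
  (v3,v4,v2) [--+] → (0.0863397, 0.489712, 1.1757)–(0.380937, 0.319637, 1.1757)  len=0.3402
  (v4,v5,v2) [--+] → (-0.24863, 0.430633, 1.1757)–(0.0863397, 0.489712, 1.1757)  len=0.3401
  (v5,v6,v2) [--+] → (-0.467276, 0.170075, 1.1757)–(-0.24863, 0.430633, 1.1757)  len=0.3401
  (v6,v7,v2) [--+] → (-0.467276, -0.170075, 1.1757)–(-0.467276, 0.170075, 1.1757)  len=0.3401
  (v7,v8,v2) [--+] → (-0.24863, -0.430633, 1.1757)–(-0.467276, -0.170075, 1.1757)  len=0.3401
  (v8,v9,v2) [--+] → (0.0863397, -0.489712, 1.1757)–(-0.24863, -0.430633, 1.1757)  len=0.3401
  (v9,v10,v2) [--+] → (0.380937, -0.319637, 1.1757)–(0.0863397, -0.489712, 1.1757)  len=0.3402
  (v10,v1,v2) [--+] → (0.49726, 0, 1.1757)–(0.380937, -0.319637, 1.1757)  len=0.3401

Chained into 1 loop(s):
  loop 1: 9 segments, perimeter = 3.0613
Total perimeter = 3.061

loops=1 perimeter=3.061


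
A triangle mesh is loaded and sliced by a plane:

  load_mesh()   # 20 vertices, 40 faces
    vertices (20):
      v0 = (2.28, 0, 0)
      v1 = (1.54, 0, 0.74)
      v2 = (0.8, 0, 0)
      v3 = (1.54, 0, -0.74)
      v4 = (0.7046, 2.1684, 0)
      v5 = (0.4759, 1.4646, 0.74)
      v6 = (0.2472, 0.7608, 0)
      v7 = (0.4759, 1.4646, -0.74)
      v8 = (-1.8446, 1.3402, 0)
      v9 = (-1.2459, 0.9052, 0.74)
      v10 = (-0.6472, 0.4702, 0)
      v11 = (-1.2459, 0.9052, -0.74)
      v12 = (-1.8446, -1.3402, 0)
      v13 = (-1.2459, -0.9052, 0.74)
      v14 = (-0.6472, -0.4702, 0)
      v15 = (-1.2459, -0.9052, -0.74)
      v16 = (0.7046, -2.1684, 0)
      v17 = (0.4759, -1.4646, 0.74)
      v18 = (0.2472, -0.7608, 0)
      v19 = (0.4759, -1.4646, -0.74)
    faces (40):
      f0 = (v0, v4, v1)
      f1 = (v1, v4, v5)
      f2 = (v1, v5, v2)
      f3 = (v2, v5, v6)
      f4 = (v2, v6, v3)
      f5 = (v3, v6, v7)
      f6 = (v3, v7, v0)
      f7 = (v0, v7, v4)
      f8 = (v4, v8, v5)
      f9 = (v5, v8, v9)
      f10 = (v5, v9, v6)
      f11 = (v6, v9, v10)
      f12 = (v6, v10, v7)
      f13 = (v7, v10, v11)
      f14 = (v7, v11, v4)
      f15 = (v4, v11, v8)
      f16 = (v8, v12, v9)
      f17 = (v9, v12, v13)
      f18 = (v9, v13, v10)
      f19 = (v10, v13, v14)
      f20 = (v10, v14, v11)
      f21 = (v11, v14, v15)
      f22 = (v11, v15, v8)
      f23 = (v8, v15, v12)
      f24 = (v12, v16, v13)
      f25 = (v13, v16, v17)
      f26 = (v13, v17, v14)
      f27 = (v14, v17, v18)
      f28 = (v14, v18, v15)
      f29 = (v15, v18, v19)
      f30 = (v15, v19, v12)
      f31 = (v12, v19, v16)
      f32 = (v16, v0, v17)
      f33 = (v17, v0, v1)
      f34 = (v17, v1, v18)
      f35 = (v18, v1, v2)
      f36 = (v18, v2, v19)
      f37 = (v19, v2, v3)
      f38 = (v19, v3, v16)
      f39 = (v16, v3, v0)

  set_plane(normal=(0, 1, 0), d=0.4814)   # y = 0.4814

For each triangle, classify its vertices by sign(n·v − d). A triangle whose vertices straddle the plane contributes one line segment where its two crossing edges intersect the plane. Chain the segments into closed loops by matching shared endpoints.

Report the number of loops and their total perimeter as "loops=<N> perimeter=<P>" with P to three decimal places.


loops=2 perimeter=8.051

Straddling triangles (18 of 40):
  (v0,v4,v1) [-+-] → (1.93025, 0.4814, 0)–(1.35454, 0.4814, 0.575715)  len=0.8142
  (v1,v4,v5) [-++] → (1.35454, 0.4814, 0.575715)–(1.19024, 0.4814, 0.74)  len=0.2323
  (v1,v5,v2) [-+-] → (1.19024, 0.4814, 0.74)–(0.693471, 0.4814, 0.243231)  len=0.7025
  (v2,v5,v6) [-++] → (0.693471, 0.4814, 0.243231)–(0.450213, 0.4814, 0)  len=0.3440
  (v2,v6,v3) [-+-] → (0.450213, 0.4814, 0)–(0.721974, 0.4814, -0.271761)  len=0.3843
  (v3,v6,v7) [-++] → (0.721974, 0.4814, -0.271761)–(1.19024, 0.4814, -0.74)  len=0.6622
  (v3,v7,v0) [-+-] → (1.19024, 0.4814, -0.74)–(1.68701, 0.4814, -0.243231)  len=0.7025
  (v0,v7,v4) [-++] → (1.68701, 0.4814, -0.243231)–(1.93025, 0.4814, 0)  len=0.3440
  (v6,v9,v10) [++-] → (-0.662615, 0.4814, 0.0190529)–(-0.612729, 0.4814, 0)  len=0.0534
  (v6,v10,v7) [+-+] → (-0.612729, 0.4814, 0)–(-0.63455, 0.4814, -0.00833467)  len=0.0234
  (v7,v10,v11) [+-+] → (-0.63455, 0.4814, -0.00833467)–(-0.662615, 0.4814, -0.0190529)  len=0.0300
  (v8,v12,v9) [+-+] → (-1.8446, 0.4814, 0)–(-1.3589, 0.4814, 0.600331)  len=0.7722
  (v9,v12,v13) [+--] → (-1.3589, 0.4814, 0.600331)–(-1.2459, 0.4814, 0.74)  len=0.1797
  (v9,v13,v10) [+--] → (-1.2459, 0.4814, 0.74)–(-0.662615, 0.4814, 0.0190529)  len=0.9274
  (v10,v14,v11) [--+] → (-1.06142, 0.4814, -0.511985)–(-0.662615, 0.4814, -0.0190529)  len=0.6341
  (v11,v14,v15) [+--] → (-1.06142, 0.4814, -0.511985)–(-1.2459, 0.4814, -0.74)  len=0.2933
  (v11,v15,v8) [+-+] → (-1.2459, 0.4814, -0.74)–(-1.61561, 0.4814, -0.283028)  len=0.5878
  (v8,v15,v12) [+--] → (-1.61561, 0.4814, -0.283028)–(-1.8446, 0.4814, 0)  len=0.3641

Chained into 2 loop(s):
  loop 1: 8 segments, perimeter = 4.1861
  loop 2: 10 segments, perimeter = 3.8652
Total perimeter = 8.051


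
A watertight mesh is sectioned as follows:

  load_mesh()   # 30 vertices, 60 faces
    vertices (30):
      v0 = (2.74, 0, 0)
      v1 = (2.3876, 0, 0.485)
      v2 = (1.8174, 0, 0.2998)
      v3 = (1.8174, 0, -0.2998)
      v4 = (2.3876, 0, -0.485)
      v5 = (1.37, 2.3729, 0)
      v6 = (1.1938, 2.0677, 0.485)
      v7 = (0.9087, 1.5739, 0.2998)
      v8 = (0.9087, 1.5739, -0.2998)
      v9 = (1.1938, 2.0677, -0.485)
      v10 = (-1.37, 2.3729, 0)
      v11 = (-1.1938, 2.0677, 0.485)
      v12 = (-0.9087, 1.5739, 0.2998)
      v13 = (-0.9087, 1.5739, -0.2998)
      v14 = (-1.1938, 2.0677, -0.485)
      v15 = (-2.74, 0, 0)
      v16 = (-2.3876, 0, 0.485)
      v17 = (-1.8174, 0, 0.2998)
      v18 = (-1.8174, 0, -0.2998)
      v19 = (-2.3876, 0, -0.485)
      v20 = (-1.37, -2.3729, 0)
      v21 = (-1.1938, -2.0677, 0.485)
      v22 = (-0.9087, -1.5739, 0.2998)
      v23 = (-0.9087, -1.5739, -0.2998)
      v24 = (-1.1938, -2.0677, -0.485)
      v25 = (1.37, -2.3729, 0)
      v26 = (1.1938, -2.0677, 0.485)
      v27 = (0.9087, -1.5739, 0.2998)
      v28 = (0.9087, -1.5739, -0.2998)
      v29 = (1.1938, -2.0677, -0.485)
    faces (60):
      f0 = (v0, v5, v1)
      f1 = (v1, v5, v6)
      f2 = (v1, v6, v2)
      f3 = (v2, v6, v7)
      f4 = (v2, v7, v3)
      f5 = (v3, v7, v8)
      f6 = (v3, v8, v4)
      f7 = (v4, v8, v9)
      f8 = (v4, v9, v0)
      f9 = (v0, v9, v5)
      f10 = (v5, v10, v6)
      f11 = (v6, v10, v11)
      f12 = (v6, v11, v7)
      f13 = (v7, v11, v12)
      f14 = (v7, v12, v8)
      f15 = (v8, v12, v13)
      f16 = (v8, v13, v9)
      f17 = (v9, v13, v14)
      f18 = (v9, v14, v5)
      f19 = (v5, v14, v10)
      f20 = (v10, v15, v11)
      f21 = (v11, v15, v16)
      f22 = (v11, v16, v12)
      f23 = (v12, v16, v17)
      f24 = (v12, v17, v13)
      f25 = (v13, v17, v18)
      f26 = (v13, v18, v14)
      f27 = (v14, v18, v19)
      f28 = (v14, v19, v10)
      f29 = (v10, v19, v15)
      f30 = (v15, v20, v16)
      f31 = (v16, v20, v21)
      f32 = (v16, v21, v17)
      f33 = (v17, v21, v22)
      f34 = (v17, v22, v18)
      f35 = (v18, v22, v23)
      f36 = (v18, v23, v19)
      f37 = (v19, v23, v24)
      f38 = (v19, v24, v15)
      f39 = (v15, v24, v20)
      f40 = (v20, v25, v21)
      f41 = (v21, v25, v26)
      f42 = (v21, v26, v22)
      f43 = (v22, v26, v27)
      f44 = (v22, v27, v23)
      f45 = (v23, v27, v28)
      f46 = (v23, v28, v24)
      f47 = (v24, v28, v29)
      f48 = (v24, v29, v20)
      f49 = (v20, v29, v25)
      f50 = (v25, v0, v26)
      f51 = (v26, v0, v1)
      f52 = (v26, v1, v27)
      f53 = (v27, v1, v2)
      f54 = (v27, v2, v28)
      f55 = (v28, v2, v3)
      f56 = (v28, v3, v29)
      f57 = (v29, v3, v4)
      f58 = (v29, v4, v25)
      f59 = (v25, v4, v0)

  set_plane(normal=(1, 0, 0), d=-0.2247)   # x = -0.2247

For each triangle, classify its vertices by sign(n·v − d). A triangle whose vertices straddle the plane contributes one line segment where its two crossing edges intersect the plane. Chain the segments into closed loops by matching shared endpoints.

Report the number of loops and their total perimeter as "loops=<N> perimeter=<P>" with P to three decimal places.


Straddling triangles (20 of 60):
  (v5,v10,v6) [+-+] → (-0.2247, 2.3729, 0)–(-0.2247, 2.23656, 0.216659)  len=0.2560
  (v6,v10,v11) [+--] → (-0.2247, 2.23656, 0.216659)–(-0.2247, 2.0677, 0.485)  len=0.3171
  (v6,v11,v7) [+-+] → (-0.2247, 2.0677, 0.485)–(-0.2247, 1.84009, 0.399636)  len=0.2431
  (v7,v11,v12) [+--] → (-0.2247, 1.84009, 0.399636)–(-0.2247, 1.5739, 0.2998)  len=0.2843
  (v7,v12,v8) [+-+] → (-0.2247, 1.5739, 0.2998)–(-0.2247, 1.5739, 0.0741334)  len=0.2257
  (v8,v12,v13) [+--] → (-0.2247, 1.5739, 0.0741334)–(-0.2247, 1.5739, -0.2998)  len=0.3739
  (v8,v13,v9) [+-+] → (-0.2247, 1.5739, -0.2998)–(-0.2247, 1.73455, -0.360051)  len=0.1716
  (v9,v13,v14) [+--] → (-0.2247, 1.73455, -0.360051)–(-0.2247, 2.0677, -0.485)  len=0.3558
  (v9,v14,v5) [+-+] → (-0.2247, 2.0677, -0.485)–(-0.2247, 2.18306, -0.301673)  len=0.2166
  (v5,v14,v10) [+--] → (-0.2247, 2.18306, -0.301673)–(-0.2247, 2.3729, 0)  len=0.3564
  (v20,v25,v21) [-+-] → (-0.2247, -2.3729, 0)–(-0.2247, -2.18306, 0.301673)  len=0.3564
  (v21,v25,v26) [-++] → (-0.2247, -2.18306, 0.301673)–(-0.2247, -2.0677, 0.485)  len=0.2166
  (v21,v26,v22) [-+-] → (-0.2247, -2.0677, 0.485)–(-0.2247, -1.73455, 0.360051)  len=0.3558
  (v22,v26,v27) [-++] → (-0.2247, -1.73455, 0.360051)–(-0.2247, -1.5739, 0.2998)  len=0.1716
  (v22,v27,v23) [-+-] → (-0.2247, -1.5739, 0.2998)–(-0.2247, -1.5739, -0.0741334)  len=0.3739
  (v23,v27,v28) [-++] → (-0.2247, -1.5739, -0.0741334)–(-0.2247, -1.5739, -0.2998)  len=0.2257
  (v23,v28,v24) [-+-] → (-0.2247, -1.5739, -0.2998)–(-0.2247, -1.84009, -0.399636)  len=0.2843
  (v24,v28,v29) [-++] → (-0.2247, -1.84009, -0.399636)–(-0.2247, -2.0677, -0.485)  len=0.2431
  (v24,v29,v20) [-+-] → (-0.2247, -2.0677, -0.485)–(-0.2247, -2.23656, -0.216659)  len=0.3171
  (v20,v29,v25) [-++] → (-0.2247, -2.23656, -0.216659)–(-0.2247, -2.3729, 0)  len=0.2560

Chained into 2 loop(s):
  loop 1: 10 segments, perimeter = 2.8004
  loop 2: 10 segments, perimeter = 2.8004
Total perimeter = 5.601

loops=2 perimeter=5.601
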